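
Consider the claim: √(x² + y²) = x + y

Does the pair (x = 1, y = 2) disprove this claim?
Yes

Substituting x = 1, y = 2:
LHS = √(1² + 2²) = √(5) ≈ 2.236
RHS = 1 + 2 = 3

Since LHS ≠ RHS, this pair disproves the claim.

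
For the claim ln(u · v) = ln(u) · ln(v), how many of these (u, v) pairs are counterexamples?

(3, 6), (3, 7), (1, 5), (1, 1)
Testing each pair:
(3, 6): LHS = ln(18) ≈ 2.89, RHS = ln(3)·ln(6) ≈ 1.968 → counterexample
(3, 7): LHS = ln(21) ≈ 3.045, RHS = ln(3)·ln(7) ≈ 2.138 → counterexample
(1, 5): LHS = ln(5) ≈ 1.609, RHS = 0 → counterexample
(1, 1): LHS = 0, RHS = 0 → satisfies claim

That makes 3 counterexamples.

Answer: 3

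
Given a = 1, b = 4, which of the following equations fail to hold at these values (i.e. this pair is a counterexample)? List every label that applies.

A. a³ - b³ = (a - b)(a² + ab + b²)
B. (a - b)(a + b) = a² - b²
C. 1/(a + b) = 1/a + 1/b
Evaluating each claim at the given values:
A. LHS = -63, RHS = -63 → holds here (LHS = RHS)
B. LHS = -15, RHS = -15 → holds here (LHS = RHS)
C. LHS = 1/5, RHS = 5/4 → fails here (LHS ≠ RHS)

Answer: C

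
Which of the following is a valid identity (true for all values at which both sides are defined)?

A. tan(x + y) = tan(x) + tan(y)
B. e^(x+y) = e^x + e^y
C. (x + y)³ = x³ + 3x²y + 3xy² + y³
A: fails at (1, 3) — LHS = tan(4) ≈ 1.158, RHS = tan(3) + tan(1) ≈ 1.415.
B: fails at (3, 3) — LHS = e^6 ≈ 403.4, RHS = 2·e^3 ≈ 40.17.
C: holds — e.g. at (4, 4), both sides equal 512.

Answer: C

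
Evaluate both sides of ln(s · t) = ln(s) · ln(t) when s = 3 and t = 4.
LHS = ln(3 · 4) = ln(12) ≈ 2.485
RHS = ln(3) · ln(4) ≈ 1.523

LHS ≠ RHS (they differ by about 0.9619), so the equation does not hold here.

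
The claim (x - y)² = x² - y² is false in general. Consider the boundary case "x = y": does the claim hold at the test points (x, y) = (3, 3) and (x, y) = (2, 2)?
Yes, holds at both test points

At (3, 3): LHS = 0, RHS = 0 → equal
At (2, 2): LHS = 0, RHS = 0 → equal

So the claim does hold at both of these boundary points, even though it is not an identity.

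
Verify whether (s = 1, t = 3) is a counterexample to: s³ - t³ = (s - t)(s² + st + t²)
No

Substituting s = 1, t = 3:
LHS = 1³ - 3³ = -26
RHS = (1 - 3)(1² + 1·3 + 3²) = -26

The sides agree, so this pair does not disprove the claim.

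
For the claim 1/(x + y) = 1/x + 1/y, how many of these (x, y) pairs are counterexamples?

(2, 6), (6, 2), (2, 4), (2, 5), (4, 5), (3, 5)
6

Testing each pair:
(2, 6): LHS = 1/8, RHS = 2/3 → counterexample
(6, 2): LHS = 1/8, RHS = 2/3 → counterexample
(2, 4): LHS = 1/6, RHS = 3/4 → counterexample
(2, 5): LHS = 1/7, RHS = 7/10 → counterexample
(4, 5): LHS = 1/9, RHS = 9/20 → counterexample
(3, 5): LHS = 1/8, RHS = 8/15 → counterexample

That makes 6 counterexamples.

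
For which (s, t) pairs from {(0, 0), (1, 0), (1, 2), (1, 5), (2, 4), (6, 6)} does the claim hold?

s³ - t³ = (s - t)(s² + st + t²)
All pairs

Testing each pair:
(0, 0): LHS = 0, RHS = 0 → holds
(1, 0): LHS = 1, RHS = 1 → holds
(1, 2): LHS = -7, RHS = -7 → holds
(1, 5): LHS = -124, RHS = -124 → holds
(2, 4): LHS = -56, RHS = -56 → holds
(6, 6): LHS = 0, RHS = 0 → holds

Every pair satisfies the claim.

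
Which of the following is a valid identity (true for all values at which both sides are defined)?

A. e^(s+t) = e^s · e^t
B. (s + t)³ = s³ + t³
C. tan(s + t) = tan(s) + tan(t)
A

A: holds — e.g. at (2, 3), both sides equal e^5 ≈ 148.4.
B: fails at (5, 5) — LHS = 1000, RHS = 250.
C: fails at (3, 7) — LHS = tan(10) ≈ 0.6484, RHS = tan(3) + tan(7) ≈ 0.7289.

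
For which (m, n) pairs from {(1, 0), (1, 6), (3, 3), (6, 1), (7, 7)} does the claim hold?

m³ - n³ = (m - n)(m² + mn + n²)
Testing each pair:
(1, 0): LHS = 1, RHS = 1 → holds
(1, 6): LHS = -215, RHS = -215 → holds
(3, 3): LHS = 0, RHS = 0 → holds
(6, 1): LHS = 215, RHS = 215 → holds
(7, 7): LHS = 0, RHS = 0 → holds

Every pair satisfies the claim.

Answer: All pairs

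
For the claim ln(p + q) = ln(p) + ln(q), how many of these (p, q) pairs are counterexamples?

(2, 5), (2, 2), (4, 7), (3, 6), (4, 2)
Testing each pair:
(2, 5): LHS = ln(7) ≈ 1.946, RHS = ln(2) + ln(5) ≈ 2.303 → counterexample
(2, 2): LHS = ln(4) ≈ 1.386, RHS = 2·ln(2) ≈ 1.386 → satisfies claim
(4, 7): LHS = ln(11) ≈ 2.398, RHS = ln(4) + ln(7) ≈ 3.332 → counterexample
(3, 6): LHS = ln(9) ≈ 2.197, RHS = ln(3) + ln(6) ≈ 2.89 → counterexample
(4, 2): LHS = ln(6) ≈ 1.792, RHS = ln(2) + ln(4) ≈ 2.079 → counterexample

That makes 4 counterexamples.

Answer: 4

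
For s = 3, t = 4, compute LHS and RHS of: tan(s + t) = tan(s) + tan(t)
LHS = tan(3 + 4) = tan(7) ≈ 0.8714
RHS = tan(3) + tan(4) ≈ 1.015

LHS ≠ RHS (they differ by about 0.1438), so the equation does not hold here.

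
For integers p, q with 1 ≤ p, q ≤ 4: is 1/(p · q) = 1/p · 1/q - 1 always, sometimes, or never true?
The claim fails for every pair in the range. For instance at (p, q) = (2, 1): LHS = 1/2, RHS = -1/2.

Answer: Never true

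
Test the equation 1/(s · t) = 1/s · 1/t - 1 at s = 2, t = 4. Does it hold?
Substituting s = 2, t = 4:

LHS = 1/(2 · 4) = 1/8
RHS = 1/2 · 1/4 - 1 = -7/8

LHS ≠ RHS, so the equation does not hold at this point.

Answer: Fails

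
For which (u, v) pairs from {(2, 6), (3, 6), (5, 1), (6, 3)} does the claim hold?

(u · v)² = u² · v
(5, 1)

Testing each pair:
(2, 6): LHS = 144, RHS = 24 → fails
(3, 6): LHS = 324, RHS = 54 → fails
(5, 1): LHS = 25, RHS = 25 → holds
(6, 3): LHS = 324, RHS = 108 → fails

1 of 4 pairs satisfies the claim.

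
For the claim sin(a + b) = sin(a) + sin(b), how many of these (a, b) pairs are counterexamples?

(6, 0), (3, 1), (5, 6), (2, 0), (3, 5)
Testing each pair:
(6, 0): LHS = sin(6) ≈ -0.2794, RHS = sin(6) ≈ -0.2794 → satisfies claim
(3, 1): LHS = sin(4) ≈ -0.7568, RHS = sin(3) + sin(1) ≈ 0.9826 → counterexample
(5, 6): LHS = sin(11) ≈ -1, RHS = sin(5) + sin(6) ≈ -1.238 → counterexample
(2, 0): LHS = sin(2) ≈ 0.9093, RHS = sin(2) ≈ 0.9093 → satisfies claim
(3, 5): LHS = sin(8) ≈ 0.9894, RHS = sin(5) + sin(3) ≈ -0.8178 → counterexample

That makes 3 counterexamples.

Answer: 3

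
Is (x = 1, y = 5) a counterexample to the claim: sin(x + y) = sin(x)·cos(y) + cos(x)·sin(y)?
Substituting x = 1, y = 5:
LHS = sin(1 + 5) = sin(6) ≈ -0.2794
RHS = sin(1)·cos(5) + cos(1)·sin(5) = sin(5)·cos(1) + sin(1)·cos(5) ≈ -0.2794

The sides agree, so this pair does not disprove the claim.

Answer: No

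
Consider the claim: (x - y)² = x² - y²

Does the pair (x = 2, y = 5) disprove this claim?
Substituting x = 2, y = 5:
LHS = (2 - 5)² = 9
RHS = 2² - 5² = -21

Since LHS ≠ RHS, this pair disproves the claim.

Answer: Yes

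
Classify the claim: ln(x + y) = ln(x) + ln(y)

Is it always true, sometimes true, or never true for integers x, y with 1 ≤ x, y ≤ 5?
It holds at (x, y) = (2, 2) (both sides equal ln(4) ≈ 1.386), but fails at (x, y) = (3, 3) (LHS = ln(6) ≈ 1.792, RHS = 2·ln(3) ≈ 2.197).

Answer: Sometimes true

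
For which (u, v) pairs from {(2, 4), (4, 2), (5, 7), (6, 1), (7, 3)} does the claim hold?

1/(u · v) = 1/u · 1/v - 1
None

Testing each pair:
(2, 4): LHS = 1/8, RHS = -7/8 → fails
(4, 2): LHS = 1/8, RHS = -7/8 → fails
(5, 7): LHS = 1/35, RHS = -34/35 → fails
(6, 1): LHS = 1/6, RHS = -5/6 → fails
(7, 3): LHS = 1/21, RHS = -20/21 → fails

No pair satisfies the claim.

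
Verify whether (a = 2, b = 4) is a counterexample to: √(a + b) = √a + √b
Substituting a = 2, b = 4:
LHS = √(2 + 4) = √(6) ≈ 2.449
RHS = √2 + √4 = √(2) + 2 ≈ 3.414

Since LHS ≠ RHS, this pair disproves the claim.

Answer: Yes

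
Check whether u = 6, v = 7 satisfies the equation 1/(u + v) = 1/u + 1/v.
Substituting u = 6, v = 7:

LHS = 1/(6 + 7) = 1/13
RHS = 1/6 + 1/7 = 13/42

LHS ≠ RHS, so the equation does not hold at this point.

Answer: Fails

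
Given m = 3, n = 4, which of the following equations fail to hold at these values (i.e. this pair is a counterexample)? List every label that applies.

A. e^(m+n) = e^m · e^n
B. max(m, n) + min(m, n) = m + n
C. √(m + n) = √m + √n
C

Evaluating each claim at the given values:
A. LHS = e^7 ≈ 1097, RHS = e^7 ≈ 1097 → holds here (LHS = RHS)
B. LHS = 7, RHS = 7 → holds here (LHS = RHS)
C. LHS = √(7) ≈ 2.646, RHS = √(3) + 2 ≈ 3.732 → fails here (LHS ≠ RHS)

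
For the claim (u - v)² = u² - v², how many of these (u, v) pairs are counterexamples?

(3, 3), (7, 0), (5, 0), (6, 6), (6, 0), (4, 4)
0

Testing each pair:
(3, 3): LHS = 0, RHS = 0 → satisfies claim
(7, 0): LHS = 49, RHS = 49 → satisfies claim
(5, 0): LHS = 25, RHS = 25 → satisfies claim
(6, 6): LHS = 0, RHS = 0 → satisfies claim
(6, 0): LHS = 36, RHS = 36 → satisfies claim
(4, 4): LHS = 0, RHS = 0 → satisfies claim

That makes 0 counterexamples.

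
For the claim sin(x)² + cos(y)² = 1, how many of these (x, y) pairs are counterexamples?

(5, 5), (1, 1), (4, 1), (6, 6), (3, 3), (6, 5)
2

Testing each pair:
(5, 5): LHS = cos(5)² + sin(5)² = 1, RHS = 1 → satisfies claim
(1, 1): LHS = cos(1)² + sin(1)² = 1, RHS = 1 → satisfies claim
(4, 1): LHS = cos(1)² + sin(4)² ≈ 0.8647, RHS = 1 → counterexample
(6, 6): LHS = sin(6)² + cos(6)² = 1, RHS = 1 → satisfies claim
(3, 3): LHS = sin(3)² + cos(3)² = 1, RHS = 1 → satisfies claim
(6, 5): LHS = sin(6)² + cos(5)² ≈ 0.1585, RHS = 1 → counterexample

That makes 2 counterexamples.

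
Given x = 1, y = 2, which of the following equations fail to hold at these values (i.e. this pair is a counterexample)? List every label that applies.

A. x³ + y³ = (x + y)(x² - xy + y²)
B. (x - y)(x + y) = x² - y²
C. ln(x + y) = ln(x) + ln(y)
C

Evaluating each claim at the given values:
A. LHS = 9, RHS = 9 → holds here (LHS = RHS)
B. LHS = -3, RHS = -3 → holds here (LHS = RHS)
C. LHS = ln(3) ≈ 1.099, RHS = ln(2) ≈ 0.6931 → fails here (LHS ≠ RHS)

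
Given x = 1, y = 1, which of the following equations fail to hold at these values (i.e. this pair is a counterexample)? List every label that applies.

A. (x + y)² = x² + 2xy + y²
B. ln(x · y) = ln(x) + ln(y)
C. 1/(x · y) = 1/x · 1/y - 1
Evaluating each claim at the given values:
A. LHS = 4, RHS = 4 → holds here (LHS = RHS)
B. LHS = 0, RHS = 0 → holds here (LHS = RHS)
C. LHS = 1, RHS = 0 → fails here (LHS ≠ RHS)

Answer: C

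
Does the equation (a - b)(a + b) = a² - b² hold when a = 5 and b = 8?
Substituting a = 5, b = 8:

LHS = (5 - 8)(5 + 8) = -39
RHS = 5² - 8² = -39

LHS = RHS, so the equation holds at this point.

Answer: Holds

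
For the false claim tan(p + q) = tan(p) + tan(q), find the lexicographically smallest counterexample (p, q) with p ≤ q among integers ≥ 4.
Substituting (4, 4) into the claim:
LHS = tan(4 + 4) = tan(8) ≈ -6.8
RHS = tan(4) + tan(4) = 2·tan(4) ≈ 2.316

Since LHS ≠ RHS, this pair disproves the claim, and no lexicographically smaller pair (p ≤ q, integers ≥ 4) does.

For instance (7, 7) is also a counterexample (LHS = tan(14) ≈ 7.245, RHS = 2·tan(7) ≈ 1.743), but it's lexicographically larger.

Answer: (p, q) = (4, 4)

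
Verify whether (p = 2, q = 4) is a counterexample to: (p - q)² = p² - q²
Yes

Substituting p = 2, q = 4:
LHS = (2 - 4)² = 4
RHS = 2² - 4² = -12

Since LHS ≠ RHS, this pair disproves the claim.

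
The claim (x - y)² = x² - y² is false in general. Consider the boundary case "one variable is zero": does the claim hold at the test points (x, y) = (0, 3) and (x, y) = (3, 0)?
At (0, 3): LHS = 9 ≠ RHS = -9
At (3, 0): LHS = 9, RHS = 9 → equal

Answer: Only at (3, 0)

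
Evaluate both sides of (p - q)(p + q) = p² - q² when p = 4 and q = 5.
LHS = (4 - 5)(4 + 5) = -9
RHS = 4² - 5² = -9

LHS = RHS: the two sides agree.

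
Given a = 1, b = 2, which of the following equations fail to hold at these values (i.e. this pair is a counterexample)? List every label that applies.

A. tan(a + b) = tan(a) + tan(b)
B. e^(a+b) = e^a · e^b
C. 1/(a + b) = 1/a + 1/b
Evaluating each claim at the given values:
A. LHS = tan(3) ≈ -0.1425, RHS = tan(2) + tan(1) ≈ -0.6276 → fails here (LHS ≠ RHS)
B. LHS = e^3 ≈ 20.09, RHS = e^3 ≈ 20.09 → holds here (LHS = RHS)
C. LHS = 1/3, RHS = 3/2 → fails here (LHS ≠ RHS)

Answer: A, C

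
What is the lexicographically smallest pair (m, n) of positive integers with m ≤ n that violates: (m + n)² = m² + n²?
(m, n) = (1, 1)

Substituting (1, 1) into the claim:
LHS = (1 + 1)² = 4
RHS = 1² + 1² = 2

Since LHS ≠ RHS, this pair disproves the claim, and no lexicographically smaller pair (m ≤ n, positive integers) does.

For instance (1, 2) is also a counterexample (LHS = 9, RHS = 5), but it's lexicographically larger.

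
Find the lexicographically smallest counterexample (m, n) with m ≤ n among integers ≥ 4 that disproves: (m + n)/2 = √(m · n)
At (4, 4): both sides equal 4, so it holds there.

Substituting (4, 5) into the claim:
LHS = (4 + 5)/2 = 9/2
RHS = √(4 · 5) = 2·√(5) ≈ 4.472

Since LHS ≠ RHS, this pair disproves the claim, and no lexicographically smaller pair (m ≤ n, integers ≥ 4) does.

For instance (9, 10) is also a counterexample (LHS = 19/2, RHS = 3·√(10) ≈ 9.487), but it's lexicographically larger.

Answer: (m, n) = (4, 5)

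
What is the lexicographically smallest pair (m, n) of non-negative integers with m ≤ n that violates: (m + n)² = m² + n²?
At (0, 5): both sides equal 25, so it holds there.
At (0, 6): both sides equal 36, so it holds there.

Substituting (1, 1) into the claim:
LHS = (1 + 1)² = 4
RHS = 1² + 1² = 2

Since LHS ≠ RHS, this pair disproves the claim, and no lexicographically smaller pair (m ≤ n, non-negative integers) does.

For instance (3, 3) is also a counterexample (LHS = 36, RHS = 18), but it's lexicographically larger.

Answer: (m, n) = (1, 1)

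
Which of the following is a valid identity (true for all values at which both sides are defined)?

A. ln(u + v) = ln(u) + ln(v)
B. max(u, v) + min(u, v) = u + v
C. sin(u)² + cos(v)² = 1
B

A: fails at (1, 4) — LHS = ln(5) ≈ 1.609, RHS = ln(4) ≈ 1.386.
B: holds — e.g. at (3, 7), both sides equal 10.
C: fails at (2, 3) — LHS = sin(2)² + cos(3)² ≈ 1.807, RHS = 1.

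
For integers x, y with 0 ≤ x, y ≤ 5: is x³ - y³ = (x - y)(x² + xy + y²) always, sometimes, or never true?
The identity holds for every pair in the range. For instance at (x, y) = (4, 1): both sides equal 63.

Answer: Always true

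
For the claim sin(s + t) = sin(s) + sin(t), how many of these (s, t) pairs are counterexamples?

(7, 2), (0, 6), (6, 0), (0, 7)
Testing each pair:
(7, 2): LHS = sin(9) ≈ 0.4121, RHS = sin(7) + sin(2) ≈ 1.566 → counterexample
(0, 6): LHS = sin(6) ≈ -0.2794, RHS = sin(6) ≈ -0.2794 → satisfies claim
(6, 0): LHS = sin(6) ≈ -0.2794, RHS = sin(6) ≈ -0.2794 → satisfies claim
(0, 7): LHS = sin(7) ≈ 0.657, RHS = sin(7) ≈ 0.657 → satisfies claim

That makes 1 counterexample.

Answer: 1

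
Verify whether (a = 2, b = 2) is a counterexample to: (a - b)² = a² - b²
Substituting a = 2, b = 2:
LHS = (2 - 2)² = 0
RHS = 2² - 2² = 0

The sides agree, so this pair does not disprove the claim.

Answer: No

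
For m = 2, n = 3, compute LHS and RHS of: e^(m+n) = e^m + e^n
LHS = e^(2+3) = e^5 ≈ 148.4
RHS = e^2 + e^3 ≈ 27.47

LHS ≠ RHS (they differ by about 120.9), so the equation does not hold here.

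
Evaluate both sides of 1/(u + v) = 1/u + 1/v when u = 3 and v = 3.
LHS = 1/(3 + 3) = 1/6
RHS = 1/3 + 1/3 = 2/3

LHS ≠ RHS, so the equation does not hold here.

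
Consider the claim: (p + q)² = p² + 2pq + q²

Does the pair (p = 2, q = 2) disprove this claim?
Substituting p = 2, q = 2:
LHS = (2 + 2)² = 16
RHS = 2² + 2·2·2 + 2² = 16

The sides agree, so this pair does not disprove the claim.

Answer: No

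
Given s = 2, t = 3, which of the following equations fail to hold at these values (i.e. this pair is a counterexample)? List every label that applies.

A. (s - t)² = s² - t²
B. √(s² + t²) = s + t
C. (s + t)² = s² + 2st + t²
A, B

Evaluating each claim at the given values:
A. LHS = 1, RHS = -5 → fails here (LHS ≠ RHS)
B. LHS = √(13) ≈ 3.606, RHS = 5 → fails here (LHS ≠ RHS)
C. LHS = 25, RHS = 25 → holds here (LHS = RHS)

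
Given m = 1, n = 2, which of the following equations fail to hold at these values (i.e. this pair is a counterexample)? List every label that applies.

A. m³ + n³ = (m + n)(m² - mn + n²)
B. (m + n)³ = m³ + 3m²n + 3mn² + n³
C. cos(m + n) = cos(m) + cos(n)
Evaluating each claim at the given values:
A. LHS = 9, RHS = 9 → holds here (LHS = RHS)
B. LHS = 27, RHS = 27 → holds here (LHS = RHS)
C. LHS = cos(3) ≈ -0.99, RHS = cos(2) + cos(1) ≈ 0.1242 → fails here (LHS ≠ RHS)

Answer: C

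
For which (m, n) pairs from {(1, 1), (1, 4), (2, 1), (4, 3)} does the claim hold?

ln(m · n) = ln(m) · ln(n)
(1, 1)

Testing each pair:
(1, 1): LHS = 0, RHS = 0 → holds
(1, 4): LHS = ln(4) ≈ 1.386, RHS = 0 → fails
(2, 1): LHS = ln(2) ≈ 0.6931, RHS = 0 → fails
(4, 3): LHS = ln(12) ≈ 2.485, RHS = ln(3)·ln(4) ≈ 1.523 → fails

1 of 4 pairs satisfies the claim.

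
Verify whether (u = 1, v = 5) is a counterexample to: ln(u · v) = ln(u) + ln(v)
No

Substituting u = 1, v = 5:
LHS = ln(1 · 5) = ln(5) ≈ 1.609
RHS = ln(1) + ln(5) = ln(5) ≈ 1.609

The sides agree, so this pair does not disprove the claim.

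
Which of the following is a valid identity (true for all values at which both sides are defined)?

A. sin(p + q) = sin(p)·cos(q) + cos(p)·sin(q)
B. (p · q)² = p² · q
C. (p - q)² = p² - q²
A

A: holds — e.g. at (4, 5), both sides equal sin(9) ≈ 0.4121.
B: fails at (5, 5) — LHS = 625, RHS = 125.
C: fails at (4, 5) — LHS = 1, RHS = -9.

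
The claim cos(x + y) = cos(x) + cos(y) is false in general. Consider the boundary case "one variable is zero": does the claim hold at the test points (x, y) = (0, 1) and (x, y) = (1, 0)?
No, fails at both test points

At (0, 1): LHS = cos(1) ≈ 0.5403 ≠ RHS = cos(1) + 1 ≈ 1.54
At (1, 0): LHS = cos(1) ≈ 0.5403 ≠ RHS = cos(1) + 1 ≈ 1.54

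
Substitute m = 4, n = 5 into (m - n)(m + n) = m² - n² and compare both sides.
LHS = (4 - 5)(4 + 5) = -9
RHS = 4² - 5² = -9

LHS = RHS: the two sides agree.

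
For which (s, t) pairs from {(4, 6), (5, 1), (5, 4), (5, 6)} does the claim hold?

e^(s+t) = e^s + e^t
Testing each pair:
(4, 6): LHS = e^10 ≈ 22026.5, RHS = e^4 + e^6 ≈ 458 → fails
(5, 1): LHS = e^6 ≈ 403.4, RHS = e + e^5 ≈ 151.1 → fails
(5, 4): LHS = e^9 ≈ 8103, RHS = e^4 + e^5 ≈ 203 → fails
(5, 6): LHS = e^11 ≈ 59874.1, RHS = e^5 + e^6 ≈ 551.8 → fails

No pair satisfies the claim.

Answer: None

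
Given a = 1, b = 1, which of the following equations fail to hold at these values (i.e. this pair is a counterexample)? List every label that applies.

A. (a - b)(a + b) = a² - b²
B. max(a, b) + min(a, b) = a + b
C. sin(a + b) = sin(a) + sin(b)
C

Evaluating each claim at the given values:
A. LHS = 0, RHS = 0 → holds here (LHS = RHS)
B. LHS = 2, RHS = 2 → holds here (LHS = RHS)
C. LHS = sin(2) ≈ 0.9093, RHS = 2·sin(1) ≈ 1.683 → fails here (LHS ≠ RHS)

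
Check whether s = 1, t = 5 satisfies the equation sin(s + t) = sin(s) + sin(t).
Fails

Substituting s = 1, t = 5:

LHS = sin(1 + 5) = sin(6) ≈ -0.2794
RHS = sin(1) + sin(5) ≈ -0.1175

LHS ≠ RHS, so the equation does not hold at this point.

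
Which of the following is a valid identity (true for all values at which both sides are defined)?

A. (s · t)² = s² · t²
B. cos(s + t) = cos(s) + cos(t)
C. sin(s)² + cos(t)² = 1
A: holds — e.g. at (2, 5), both sides equal 100.
B: fails at (0, 1) — LHS = cos(1) ≈ 0.5403, RHS = cos(1) + 1 ≈ 1.54.
C: fails at (4, 6) — LHS = sin(4)² + cos(6)² ≈ 1.495, RHS = 1.

Answer: A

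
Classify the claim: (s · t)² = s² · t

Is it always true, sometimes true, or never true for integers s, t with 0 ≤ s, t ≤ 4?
It holds at (s, t) = (3, 0) (both sides equal 0), but fails at (s, t) = (3, 3) (LHS = 81, RHS = 27).

Answer: Sometimes true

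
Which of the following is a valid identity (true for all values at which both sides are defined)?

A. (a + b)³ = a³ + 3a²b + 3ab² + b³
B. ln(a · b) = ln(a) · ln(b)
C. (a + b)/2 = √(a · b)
A

A: holds — e.g. at (2, 3), both sides equal 125.
B: fails at (1, 5) — LHS = ln(5) ≈ 1.609, RHS = 0.
C: fails at (1, 4) — LHS = 5/2, RHS = 2.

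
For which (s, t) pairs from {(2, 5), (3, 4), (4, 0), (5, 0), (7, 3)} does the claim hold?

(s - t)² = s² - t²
(4, 0), (5, 0)

Testing each pair:
(2, 5): LHS = 9, RHS = -21 → fails
(3, 4): LHS = 1, RHS = -7 → fails
(4, 0): LHS = 16, RHS = 16 → holds
(5, 0): LHS = 25, RHS = 25 → holds
(7, 3): LHS = 16, RHS = 40 → fails

2 of 5 pairs satisfy the claim.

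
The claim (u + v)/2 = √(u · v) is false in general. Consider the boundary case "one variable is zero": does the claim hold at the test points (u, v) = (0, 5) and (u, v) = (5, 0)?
At (0, 5): LHS = 5/2 ≠ RHS = 0
At (5, 0): LHS = 5/2 ≠ RHS = 0

Answer: No, fails at both test points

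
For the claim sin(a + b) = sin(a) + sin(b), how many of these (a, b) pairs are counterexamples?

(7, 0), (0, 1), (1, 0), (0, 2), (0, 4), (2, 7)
Testing each pair:
(7, 0): LHS = sin(7) ≈ 0.657, RHS = sin(7) ≈ 0.657 → satisfies claim
(0, 1): LHS = sin(1) ≈ 0.8415, RHS = sin(1) ≈ 0.8415 → satisfies claim
(1, 0): LHS = sin(1) ≈ 0.8415, RHS = sin(1) ≈ 0.8415 → satisfies claim
(0, 2): LHS = sin(2) ≈ 0.9093, RHS = sin(2) ≈ 0.9093 → satisfies claim
(0, 4): LHS = sin(4) ≈ -0.7568, RHS = sin(4) ≈ -0.7568 → satisfies claim
(2, 7): LHS = sin(9) ≈ 0.4121, RHS = sin(7) + sin(2) ≈ 1.566 → counterexample

That makes 1 counterexample.

Answer: 1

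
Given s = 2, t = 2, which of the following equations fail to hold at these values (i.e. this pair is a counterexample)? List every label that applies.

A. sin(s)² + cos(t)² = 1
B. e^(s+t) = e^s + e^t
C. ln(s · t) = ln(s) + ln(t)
Evaluating each claim at the given values:
A. LHS = cos(2)² + sin(2)² = 1, RHS = 1 → holds here (LHS = RHS)
B. LHS = e^4 ≈ 54.6, RHS = 2·e^2 ≈ 14.78 → fails here (LHS ≠ RHS)
C. LHS = ln(4) ≈ 1.386, RHS = 2·ln(2) ≈ 1.386 → holds here (LHS = RHS)

Answer: B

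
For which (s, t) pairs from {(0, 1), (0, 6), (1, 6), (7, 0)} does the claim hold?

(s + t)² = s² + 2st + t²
All pairs

Testing each pair:
(0, 1): LHS = 1, RHS = 1 → holds
(0, 6): LHS = 36, RHS = 36 → holds
(1, 6): LHS = 49, RHS = 49 → holds
(7, 0): LHS = 49, RHS = 49 → holds

Every pair satisfies the claim.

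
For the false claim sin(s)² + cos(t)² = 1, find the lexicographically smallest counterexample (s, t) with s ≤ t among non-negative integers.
(s, t) = (0, 1)

At (0, 0): both sides equal 1, so it holds there.

Substituting (0, 1) into the claim:
LHS = sin(0)² + cos(1)² = cos(1)² ≈ 0.2919
RHS = 1

Since LHS ≠ RHS, this pair disproves the claim, and no lexicographically smaller pair (s ≤ t, non-negative integers) does.

For instance (5, 7) is also a counterexample (LHS = cos(7)² + sin(5)² ≈ 1.488, RHS = 1), but it's lexicographically larger.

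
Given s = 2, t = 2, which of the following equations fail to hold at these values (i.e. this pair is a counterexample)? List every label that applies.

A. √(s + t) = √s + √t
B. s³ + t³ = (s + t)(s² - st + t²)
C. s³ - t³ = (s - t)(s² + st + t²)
A

Evaluating each claim at the given values:
A. LHS = 2, RHS = 2·√(2) ≈ 2.828 → fails here (LHS ≠ RHS)
B. LHS = 16, RHS = 16 → holds here (LHS = RHS)
C. LHS = 0, RHS = 0 → holds here (LHS = RHS)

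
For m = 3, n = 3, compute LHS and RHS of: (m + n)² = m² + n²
LHS = (3 + 3)² = 36
RHS = 3² + 3² = 18

LHS ≠ RHS, so the equation does not hold here.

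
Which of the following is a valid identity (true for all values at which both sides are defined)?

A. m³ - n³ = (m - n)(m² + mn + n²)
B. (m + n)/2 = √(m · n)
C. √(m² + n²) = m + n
A: holds — e.g. at (4, 6), both sides equal -152.
B: fails at (0, 1) — LHS = 1/2, RHS = 0.
C: fails at (3, 5) — LHS = √(34) ≈ 5.831, RHS = 8.

Answer: A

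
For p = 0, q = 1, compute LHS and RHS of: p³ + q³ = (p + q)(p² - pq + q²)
LHS = 0³ + 1³ = 1
RHS = (0 + 1)(0² - 0·1 + 1²) = 1

LHS = RHS: the two sides agree.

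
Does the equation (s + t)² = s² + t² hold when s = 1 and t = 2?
Substituting s = 1, t = 2:

LHS = (1 + 2)² = 9
RHS = 1² + 2² = 5

LHS ≠ RHS, so the equation does not hold at this point.

Answer: Fails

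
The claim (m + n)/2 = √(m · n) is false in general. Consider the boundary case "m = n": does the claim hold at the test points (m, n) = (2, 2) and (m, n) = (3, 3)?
At (2, 2): LHS = 2, RHS = 2 → equal
At (3, 3): LHS = 3, RHS = 3 → equal

So the claim does hold at both of these boundary points, even though it is not an identity.

Answer: Yes, holds at both test points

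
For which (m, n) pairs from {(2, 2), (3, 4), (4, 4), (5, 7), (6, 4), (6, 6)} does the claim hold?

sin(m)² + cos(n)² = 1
(2, 2), (4, 4), (6, 6)

Testing each pair:
(2, 2): LHS = cos(2)² + sin(2)² = 1, RHS = 1 → holds
(3, 4): LHS = sin(3)² + cos(4)² ≈ 0.4472, RHS = 1 → fails
(4, 4): LHS = cos(4)² + sin(4)² = 1, RHS = 1 → holds
(5, 7): LHS = cos(7)² + sin(5)² ≈ 1.488, RHS = 1 → fails
(6, 4): LHS = sin(6)² + cos(4)² ≈ 0.5053, RHS = 1 → fails
(6, 6): LHS = sin(6)² + cos(6)² = 1, RHS = 1 → holds

3 of 6 pairs satisfy the claim.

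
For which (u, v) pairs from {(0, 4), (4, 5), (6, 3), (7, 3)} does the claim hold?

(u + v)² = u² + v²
(0, 4)

Testing each pair:
(0, 4): LHS = 16, RHS = 16 → holds
(4, 5): LHS = 81, RHS = 41 → fails
(6, 3): LHS = 81, RHS = 45 → fails
(7, 3): LHS = 100, RHS = 58 → fails

1 of 4 pairs satisfies the claim.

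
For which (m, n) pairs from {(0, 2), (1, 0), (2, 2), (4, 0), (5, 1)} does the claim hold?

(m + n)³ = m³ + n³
(0, 2), (1, 0), (4, 0)

Testing each pair:
(0, 2): LHS = 8, RHS = 8 → holds
(1, 0): LHS = 1, RHS = 1 → holds
(2, 2): LHS = 64, RHS = 16 → fails
(4, 0): LHS = 64, RHS = 64 → holds
(5, 1): LHS = 216, RHS = 126 → fails

3 of 5 pairs satisfy the claim.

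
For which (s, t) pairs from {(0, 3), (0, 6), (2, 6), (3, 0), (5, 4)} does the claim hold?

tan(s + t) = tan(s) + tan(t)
(0, 3), (0, 6), (3, 0)

Testing each pair:
(0, 3): LHS = tan(3) ≈ -0.1425, RHS = tan(3) ≈ -0.1425 → holds
(0, 6): LHS = tan(6) ≈ -0.291, RHS = tan(6) ≈ -0.291 → holds
(2, 6): LHS = tan(8) ≈ -6.8, RHS = tan(2) + tan(6) ≈ -2.476 → fails
(3, 0): LHS = tan(3) ≈ -0.1425, RHS = tan(3) ≈ -0.1425 → holds
(5, 4): LHS = tan(9) ≈ -0.4523, RHS = tan(5) + tan(4) ≈ -2.223 → fails

3 of 5 pairs satisfy the claim.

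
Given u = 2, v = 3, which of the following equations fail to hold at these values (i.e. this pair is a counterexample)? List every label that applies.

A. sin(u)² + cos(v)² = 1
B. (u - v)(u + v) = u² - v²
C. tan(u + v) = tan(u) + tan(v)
Evaluating each claim at the given values:
A. LHS = sin(2)² + cos(3)² ≈ 1.807, RHS = 1 → fails here (LHS ≠ RHS)
B. LHS = -5, RHS = -5 → holds here (LHS = RHS)
C. LHS = tan(5) ≈ -3.381, RHS = tan(2) + tan(3) ≈ -2.328 → fails here (LHS ≠ RHS)

Answer: A, C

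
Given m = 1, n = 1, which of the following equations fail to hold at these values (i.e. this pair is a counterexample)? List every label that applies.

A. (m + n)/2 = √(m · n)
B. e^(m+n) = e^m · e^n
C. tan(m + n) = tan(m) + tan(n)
Evaluating each claim at the given values:
A. LHS = 1, RHS = 1 → holds here (LHS = RHS)
B. LHS = e^2 ≈ 7.389, RHS = e^2 ≈ 7.389 → holds here (LHS = RHS)
C. LHS = tan(2) ≈ -2.185, RHS = 2·tan(1) ≈ 3.115 → fails here (LHS ≠ RHS)

Answer: C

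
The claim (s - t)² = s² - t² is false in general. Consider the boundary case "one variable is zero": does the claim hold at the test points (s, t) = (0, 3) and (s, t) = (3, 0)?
Only at (3, 0)

At (0, 3): LHS = 9 ≠ RHS = -9
At (3, 0): LHS = 9, RHS = 9 → equal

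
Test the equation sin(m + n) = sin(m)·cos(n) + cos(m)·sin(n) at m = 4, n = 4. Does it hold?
Holds

Substituting m = 4, n = 4:

LHS = sin(4 + 4) = sin(8) ≈ 0.9894
RHS = sin(4)·cos(4) + cos(4)·sin(4) = 2·sin(4)·cos(4) ≈ 0.9894

LHS = RHS, so the equation holds at this point.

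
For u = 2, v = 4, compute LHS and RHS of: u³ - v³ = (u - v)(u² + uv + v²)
LHS = 2³ - 4³ = -56
RHS = (2 - 4)(2² + 2·4 + 4²) = -56

LHS = RHS: the two sides agree.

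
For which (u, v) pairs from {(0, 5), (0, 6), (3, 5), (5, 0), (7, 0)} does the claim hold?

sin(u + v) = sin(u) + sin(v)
(0, 5), (0, 6), (5, 0), (7, 0)

Testing each pair:
(0, 5): LHS = sin(5) ≈ -0.9589, RHS = sin(5) ≈ -0.9589 → holds
(0, 6): LHS = sin(6) ≈ -0.2794, RHS = sin(6) ≈ -0.2794 → holds
(3, 5): LHS = sin(8) ≈ 0.9894, RHS = sin(5) + sin(3) ≈ -0.8178 → fails
(5, 0): LHS = sin(5) ≈ -0.9589, RHS = sin(5) ≈ -0.9589 → holds
(7, 0): LHS = sin(7) ≈ 0.657, RHS = sin(7) ≈ 0.657 → holds

4 of 5 pairs satisfy the claim.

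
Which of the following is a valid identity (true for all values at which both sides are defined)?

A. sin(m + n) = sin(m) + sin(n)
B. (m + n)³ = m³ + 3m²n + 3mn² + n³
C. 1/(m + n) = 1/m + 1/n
A: fails at (2, 7) — LHS = sin(9) ≈ 0.4121, RHS = sin(7) + sin(2) ≈ 1.566.
B: holds — e.g. at (1, 2), both sides equal 27.
C: fails at (1, 2) — LHS = 1/3, RHS = 3/2.

Answer: B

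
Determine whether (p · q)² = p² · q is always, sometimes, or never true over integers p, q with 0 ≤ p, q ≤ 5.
Sometimes true

It holds at (p, q) = (2, 0) (both sides equal 0), but fails at (p, q) = (4, 3) (LHS = 144, RHS = 48).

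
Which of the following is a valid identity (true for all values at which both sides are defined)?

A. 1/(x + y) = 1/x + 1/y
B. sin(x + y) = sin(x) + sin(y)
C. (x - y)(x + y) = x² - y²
A: fails at (1, 2) — LHS = 1/3, RHS = 3/2.
B: fails at (6, 7) — LHS = sin(13) ≈ 0.4202, RHS = sin(6) + sin(7) ≈ 0.3776.
C: holds — e.g. at (5, 8), both sides equal -39.

Answer: C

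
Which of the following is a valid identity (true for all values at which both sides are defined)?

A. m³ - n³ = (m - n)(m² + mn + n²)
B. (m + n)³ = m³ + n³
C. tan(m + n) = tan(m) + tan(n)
A

A: holds — e.g. at (5, 5), both sides equal 0.
B: fails at (5, 8) — LHS = 2197, RHS = 637.
C: fails at (6, 7) — LHS = tan(13) ≈ 0.463, RHS = tan(6) + tan(7) ≈ 0.5804.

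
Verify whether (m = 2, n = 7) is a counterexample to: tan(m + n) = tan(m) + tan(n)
Substituting m = 2, n = 7:
LHS = tan(2 + 7) = tan(9) ≈ -0.4523
RHS = tan(2) + tan(7) ≈ -1.314

Since LHS ≠ RHS, this pair disproves the claim.

Answer: Yes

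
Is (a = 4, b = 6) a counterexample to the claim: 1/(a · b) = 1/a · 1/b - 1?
Yes

Substituting a = 4, b = 6:
LHS = 1/(4 · 6) = 1/24
RHS = 1/4 · 1/6 - 1 = -23/24

Since LHS ≠ RHS, this pair disproves the claim.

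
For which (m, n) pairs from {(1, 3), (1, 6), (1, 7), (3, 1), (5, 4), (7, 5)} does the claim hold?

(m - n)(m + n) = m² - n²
Testing each pair:
(1, 3): LHS = -8, RHS = -8 → holds
(1, 6): LHS = -35, RHS = -35 → holds
(1, 7): LHS = -48, RHS = -48 → holds
(3, 1): LHS = 8, RHS = 8 → holds
(5, 4): LHS = 9, RHS = 9 → holds
(7, 5): LHS = 24, RHS = 24 → holds

Every pair satisfies the claim.

Answer: All pairs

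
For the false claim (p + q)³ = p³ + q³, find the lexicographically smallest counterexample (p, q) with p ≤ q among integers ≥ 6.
Substituting (6, 6) into the claim:
LHS = (6 + 6)³ = 1728
RHS = 6³ + 6³ = 432

Since LHS ≠ RHS, this pair disproves the claim, and no lexicographically smaller pair (p ≤ q, integers ≥ 6) does.

For instance (7, 11) is also a counterexample (LHS = 5832, RHS = 1674), but it's lexicographically larger.

Answer: (p, q) = (6, 6)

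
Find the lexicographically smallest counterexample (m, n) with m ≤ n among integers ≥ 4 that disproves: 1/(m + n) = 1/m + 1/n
(m, n) = (4, 4)

Substituting (4, 4) into the claim:
LHS = 1/(4 + 4) = 1/8
RHS = 1/4 + 1/4 = 1/2

Since LHS ≠ RHS, this pair disproves the claim, and no lexicographically smaller pair (m ≤ n, integers ≥ 4) does.

For instance (5, 8) is also a counterexample (LHS = 1/13, RHS = 13/40), but it's lexicographically larger.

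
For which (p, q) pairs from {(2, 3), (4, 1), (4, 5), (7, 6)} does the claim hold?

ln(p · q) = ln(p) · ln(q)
None

Testing each pair:
(2, 3): LHS = ln(6) ≈ 1.792, RHS = ln(2)·ln(3) ≈ 0.7615 → fails
(4, 1): LHS = ln(4) ≈ 1.386, RHS = 0 → fails
(4, 5): LHS = ln(20) ≈ 2.996, RHS = ln(4)·ln(5) ≈ 2.231 → fails
(7, 6): LHS = ln(42) ≈ 3.738, RHS = ln(6)·ln(7) ≈ 3.487 → fails

No pair satisfies the claim.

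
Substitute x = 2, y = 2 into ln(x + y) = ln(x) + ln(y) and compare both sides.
LHS = ln(2 + 2) = ln(4) ≈ 1.386
RHS = ln(2) + ln(2) = 2·ln(2) ≈ 1.386

LHS = RHS: the two sides agree.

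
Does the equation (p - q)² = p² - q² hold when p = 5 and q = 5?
Substituting p = 5, q = 5:

LHS = (5 - 5)² = 0
RHS = 5² - 5² = 0

LHS = RHS, so the equation holds at this point.

Answer: Holds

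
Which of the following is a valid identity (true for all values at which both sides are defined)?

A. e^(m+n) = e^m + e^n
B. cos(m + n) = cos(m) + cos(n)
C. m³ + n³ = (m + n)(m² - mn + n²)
C

A: fails at (1, 3) — LHS = e^4 ≈ 54.6, RHS = e + e^3 ≈ 22.8.
B: fails at (2, 5) — LHS = cos(7) ≈ 0.7539, RHS = cos(2) + cos(5) ≈ -0.1325.
C: holds — e.g. at (3, 3), both sides equal 54.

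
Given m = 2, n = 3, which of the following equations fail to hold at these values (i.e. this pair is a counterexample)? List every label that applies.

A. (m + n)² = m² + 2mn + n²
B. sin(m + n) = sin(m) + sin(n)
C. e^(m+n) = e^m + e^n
Evaluating each claim at the given values:
A. LHS = 25, RHS = 25 → holds here (LHS = RHS)
B. LHS = sin(5) ≈ -0.9589, RHS = sin(3) + sin(2) ≈ 1.05 → fails here (LHS ≠ RHS)
C. LHS = e^5 ≈ 148.4, RHS = e^2 + e^3 ≈ 27.47 → fails here (LHS ≠ RHS)

Answer: B, C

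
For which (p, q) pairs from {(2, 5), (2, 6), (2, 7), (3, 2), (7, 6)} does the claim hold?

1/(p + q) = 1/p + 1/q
None

Testing each pair:
(2, 5): LHS = 1/7, RHS = 7/10 → fails
(2, 6): LHS = 1/8, RHS = 2/3 → fails
(2, 7): LHS = 1/9, RHS = 9/14 → fails
(3, 2): LHS = 1/5, RHS = 5/6 → fails
(7, 6): LHS = 1/13, RHS = 13/42 → fails

No pair satisfies the claim.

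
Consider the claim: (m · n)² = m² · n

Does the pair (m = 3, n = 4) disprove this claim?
Substituting m = 3, n = 4:
LHS = (3 · 4)² = 144
RHS = 3² · 4 = 36

Since LHS ≠ RHS, this pair disproves the claim.

Answer: Yes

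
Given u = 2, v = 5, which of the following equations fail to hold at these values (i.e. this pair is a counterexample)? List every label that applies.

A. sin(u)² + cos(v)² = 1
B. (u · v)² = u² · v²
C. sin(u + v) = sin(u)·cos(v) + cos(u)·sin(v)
Evaluating each claim at the given values:
A. LHS = cos(5)² + sin(2)² ≈ 0.9073, RHS = 1 → fails here (LHS ≠ RHS)
B. LHS = 100, RHS = 100 → holds here (LHS = RHS)
C. LHS = sin(7) ≈ 0.657, RHS = sin(2)·cos(5) + sin(5)·cos(2) ≈ 0.657 → holds here (LHS = RHS)

Answer: A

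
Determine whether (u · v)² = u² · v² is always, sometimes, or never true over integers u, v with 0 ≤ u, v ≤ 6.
The identity holds for every pair in the range. For instance at (u, v) = (1, 2): both sides equal 4.

Answer: Always true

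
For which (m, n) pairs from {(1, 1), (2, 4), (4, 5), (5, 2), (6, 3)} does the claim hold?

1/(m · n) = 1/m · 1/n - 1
None

Testing each pair:
(1, 1): LHS = 1, RHS = 0 → fails
(2, 4): LHS = 1/8, RHS = -7/8 → fails
(4, 5): LHS = 1/20, RHS = -19/20 → fails
(5, 2): LHS = 1/10, RHS = -9/10 → fails
(6, 3): LHS = 1/18, RHS = -17/18 → fails

No pair satisfies the claim.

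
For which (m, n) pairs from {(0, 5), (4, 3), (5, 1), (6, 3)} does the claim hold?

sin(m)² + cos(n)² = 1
Testing each pair:
(0, 5): LHS = cos(5)² ≈ 0.08046, RHS = 1 → fails
(4, 3): LHS = sin(4)² + cos(3)² ≈ 1.553, RHS = 1 → fails
(5, 1): LHS = cos(1)² + sin(5)² ≈ 1.211, RHS = 1 → fails
(6, 3): LHS = sin(6)² + cos(3)² ≈ 1.058, RHS = 1 → fails

No pair satisfies the claim.

Answer: None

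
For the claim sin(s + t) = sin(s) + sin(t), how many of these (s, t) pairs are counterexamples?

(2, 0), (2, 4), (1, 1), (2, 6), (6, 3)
4

Testing each pair:
(2, 0): LHS = sin(2) ≈ 0.9093, RHS = sin(2) ≈ 0.9093 → satisfies claim
(2, 4): LHS = sin(6) ≈ -0.2794, RHS = sin(4) + sin(2) ≈ 0.1525 → counterexample
(1, 1): LHS = sin(2) ≈ 0.9093, RHS = 2·sin(1) ≈ 1.683 → counterexample
(2, 6): LHS = sin(8) ≈ 0.9894, RHS = sin(6) + sin(2) ≈ 0.6299 → counterexample
(6, 3): LHS = sin(9) ≈ 0.4121, RHS = sin(6) + sin(3) ≈ -0.1383 → counterexample

That makes 4 counterexamples.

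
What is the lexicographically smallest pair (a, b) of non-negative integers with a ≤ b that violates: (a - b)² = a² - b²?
(a, b) = (0, 1)

Substituting (0, 1) into the claim:
LHS = (0 - 1)² = 1
RHS = 0² - 1² = -1

Since LHS ≠ RHS, this pair disproves the claim, and no lexicographically smaller pair (a ≤ b, non-negative integers) does.

For instance (3, 5) is also a counterexample (LHS = 4, RHS = -16), but it's lexicographically larger.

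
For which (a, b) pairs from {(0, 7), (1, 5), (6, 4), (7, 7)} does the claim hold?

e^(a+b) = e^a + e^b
None

Testing each pair:
(0, 7): LHS = e^7 ≈ 1097, RHS = 1 + e^7 ≈ 1098 → fails
(1, 5): LHS = e^6 ≈ 403.4, RHS = e + e^5 ≈ 151.1 → fails
(6, 4): LHS = e^10 ≈ 22026.5, RHS = e^4 + e^6 ≈ 458 → fails
(7, 7): LHS = e^14 ≈ 1202604.3, RHS = 2·e^7 ≈ 2193 → fails

No pair satisfies the claim.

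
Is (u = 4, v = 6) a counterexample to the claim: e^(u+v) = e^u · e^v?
No

Substituting u = 4, v = 6:
LHS = e^(4+6) = e^10 ≈ 22026.5
RHS = e^4 · e^6 = e^10 ≈ 22026.5

The sides agree, so this pair does not disprove the claim.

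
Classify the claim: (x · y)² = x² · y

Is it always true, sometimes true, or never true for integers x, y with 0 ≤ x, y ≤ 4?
It holds at (x, y) = (2, 1) (both sides equal 4), but fails at (x, y) = (3, 2) (LHS = 36, RHS = 18).

Answer: Sometimes true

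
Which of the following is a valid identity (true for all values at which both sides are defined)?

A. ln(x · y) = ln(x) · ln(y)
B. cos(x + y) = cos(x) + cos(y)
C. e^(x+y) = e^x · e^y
C

A: fails at (4, 6) — LHS = ln(24) ≈ 3.178, RHS = ln(4)·ln(6) ≈ 2.484.
B: fails at (2, 4) — LHS = cos(6) ≈ 0.9602, RHS = cos(4) + cos(2) ≈ -1.07.
C: holds — e.g. at (4, 4), both sides equal e^8 ≈ 2981.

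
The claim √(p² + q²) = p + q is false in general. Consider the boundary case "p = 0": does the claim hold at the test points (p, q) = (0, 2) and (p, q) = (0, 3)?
At (0, 2): LHS = 2, RHS = 2 → equal
At (0, 3): LHS = 3, RHS = 3 → equal

So the claim does hold at both of these boundary points, even though it is not an identity.

Answer: Yes, holds at both test points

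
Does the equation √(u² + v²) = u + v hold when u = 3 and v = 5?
Fails

Substituting u = 3, v = 5:

LHS = √(3² + 5²) = √(34) ≈ 5.831
RHS = 3 + 5 = 8

LHS ≠ RHS, so the equation does not hold at this point.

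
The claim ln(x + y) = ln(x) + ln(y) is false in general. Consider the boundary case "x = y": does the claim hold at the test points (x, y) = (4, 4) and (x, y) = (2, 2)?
Only at (2, 2)

At (4, 4): LHS = ln(8) ≈ 2.079 ≠ RHS = 2·ln(4) ≈ 2.773
At (2, 2): LHS = ln(4) ≈ 1.386, RHS = 2·ln(2) ≈ 1.386 → equal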